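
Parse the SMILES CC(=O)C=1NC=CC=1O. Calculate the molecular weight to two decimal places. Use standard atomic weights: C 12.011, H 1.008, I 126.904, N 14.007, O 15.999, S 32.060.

First, the molecular formula is C6H7NO2 (counting implicit H from valence).
  C: 6 × 12.011 = 72.066
  H: 7 × 1.008 = 7.056
  N: 1 × 14.007 = 14.007
  O: 2 × 15.999 = 31.998
Sum: 6×12.011 + 7×1.008 + 1×14.007 + 2×15.999 = 125.127 → 125.13 g/mol.

125.13 g/mol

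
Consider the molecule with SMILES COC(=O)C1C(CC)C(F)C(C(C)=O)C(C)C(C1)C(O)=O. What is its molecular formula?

C15H23FO5

Walk through each heavy atom and fill implicit hydrogens from standard valence (C 4, N 3, O 2, S 2, halogen 1):
  atom 1: C, bond orders sum to 1 (valence 4) → 3 H
  atom 2: O, bond orders sum to 2 (valence 2) → 0 H
  atom 3: C, bond orders sum to 4 (valence 4) → 0 H
  atom 4: O, bond orders sum to 2 (valence 2) → 0 H
  atom 5: C, bond orders sum to 3 (valence 4) → 1 H
  atom 6: C, bond orders sum to 3 (valence 4) → 1 H
  atom 7: C, bond orders sum to 2 (valence 4) → 2 H
  atom 8: C, bond orders sum to 1 (valence 4) → 3 H
  atom 9: C, bond orders sum to 3 (valence 4) → 1 H
  atom 10: F (halogen, monovalent) → 0 H
  atom 11: C, bond orders sum to 3 (valence 4) → 1 H
  atom 12: C, bond orders sum to 4 (valence 4) → 0 H
  atom 13: C, bond orders sum to 1 (valence 4) → 3 H
  atom 14: O, bond orders sum to 2 (valence 2) → 0 H
  atom 15: C, bond orders sum to 3 (valence 4) → 1 H
  atom 16: C, bond orders sum to 1 (valence 4) → 3 H
  atom 17: C, bond orders sum to 3 (valence 4) → 1 H
  atom 18: C, bond orders sum to 2 (valence 4) → 2 H
  atom 19: C, bond orders sum to 4 (valence 4) → 0 H
  atom 20: O, bond orders sum to 1 (valence 2) → 1 H
  atom 21: O, bond orders sum to 2 (valence 2) → 0 H
Totals → C:15, H:23, F:1, O:5.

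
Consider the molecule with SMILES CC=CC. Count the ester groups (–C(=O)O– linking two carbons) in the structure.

0

Scan the SMILES for the ester motif — none present.
Groups that are present: 1 alkene.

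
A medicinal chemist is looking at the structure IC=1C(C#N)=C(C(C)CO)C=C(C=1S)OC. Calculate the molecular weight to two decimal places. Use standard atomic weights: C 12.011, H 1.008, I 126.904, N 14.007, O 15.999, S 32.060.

First, the molecular formula is C11H12INO2S (counting implicit H from valence).
  C: 11 × 12.011 = 132.121
  H: 12 × 1.008 = 12.096
  I: 1 × 126.904 = 126.904
  N: 1 × 14.007 = 14.007
  O: 2 × 15.999 = 31.998
  S: 1 × 32.060 = 32.060
Sum: 11×12.011 + 12×1.008 + 1×126.904 + 1×14.007 + 2×15.999 + 1×32.060 = 349.186 → 349.19 g/mol.

349.19 g/mol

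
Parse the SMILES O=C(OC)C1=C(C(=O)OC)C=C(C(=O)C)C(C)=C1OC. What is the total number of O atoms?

6

Scan the SMILES for O atoms (remember two-letter symbols like Cl and Br are single atoms).
Oxygen count: 6.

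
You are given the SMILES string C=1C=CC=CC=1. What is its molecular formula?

C6H6

Walk through each heavy atom and fill implicit hydrogens from standard valence (C 4, N 3, O 2, S 2, halogen 1):
  atom 1: C, bond orders sum to 3 (valence 4) → 1 H
  atom 2: C, bond orders sum to 3 (valence 4) → 1 H
  atom 3: C, bond orders sum to 3 (valence 4) → 1 H
  atom 4: C, bond orders sum to 3 (valence 4) → 1 H
  atom 5: C, bond orders sum to 3 (valence 4) → 1 H
  atom 6: C, bond orders sum to 3 (valence 4) → 1 H
Totals → C:6, H:6.
In Hill order: C6H6.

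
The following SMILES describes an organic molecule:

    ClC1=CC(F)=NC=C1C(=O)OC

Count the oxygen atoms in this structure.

Scan the SMILES for O atoms (remember two-letter symbols like Cl and Br are single atoms).
Oxygen count: 2.

2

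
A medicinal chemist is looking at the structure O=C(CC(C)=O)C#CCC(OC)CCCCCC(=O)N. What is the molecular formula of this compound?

C15H23NO4

Walk through each heavy atom and fill implicit hydrogens from standard valence (C 4, N 3, O 2, S 2, halogen 1):
  atom 1: O, bond orders sum to 2 (valence 2) → 0 H
  atom 2: C, bond orders sum to 4 (valence 4) → 0 H
  atom 3: C, bond orders sum to 2 (valence 4) → 2 H
  atom 4: C, bond orders sum to 4 (valence 4) → 0 H
  atom 5: C, bond orders sum to 1 (valence 4) → 3 H
  atom 6: O, bond orders sum to 2 (valence 2) → 0 H
  atom 7: C, bond orders sum to 4 (valence 4) → 0 H
  atom 8: C, bond orders sum to 4 (valence 4) → 0 H
  atom 9: C, bond orders sum to 2 (valence 4) → 2 H
  atom 10: C, bond orders sum to 3 (valence 4) → 1 H
  atom 11: O, bond orders sum to 2 (valence 2) → 0 H
  atom 12: C, bond orders sum to 1 (valence 4) → 3 H
  atom 13: C, bond orders sum to 2 (valence 4) → 2 H
  atom 14: C, bond orders sum to 2 (valence 4) → 2 H
  atom 15: C, bond orders sum to 2 (valence 4) → 2 H
  atom 16: C, bond orders sum to 2 (valence 4) → 2 H
  atom 17: C, bond orders sum to 2 (valence 4) → 2 H
  atom 18: C, bond orders sum to 4 (valence 4) → 0 H
  atom 19: O, bond orders sum to 2 (valence 2) → 0 H
  atom 20: N, bond orders sum to 1 (valence 3) → 2 H
Totals → C:15, H:23, N:1, O:4.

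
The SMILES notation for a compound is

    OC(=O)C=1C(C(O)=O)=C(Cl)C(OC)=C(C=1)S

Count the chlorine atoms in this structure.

Scan the SMILES for Cl atoms (remember two-letter symbols like Cl and Br are single atoms).
Chlorine count: 1.

1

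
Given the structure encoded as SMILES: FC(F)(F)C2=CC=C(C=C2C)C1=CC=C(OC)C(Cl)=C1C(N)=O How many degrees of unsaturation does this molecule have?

Molecular formula: C16H13ClF3NO2.
DoU = (2C + 2 + N − H − X) / 2, where X is the halogen count and O/S are ignored.
    = (2·16 + 2 + 1 − 13 − 4) / 2 = 18 / 2 = 9.

9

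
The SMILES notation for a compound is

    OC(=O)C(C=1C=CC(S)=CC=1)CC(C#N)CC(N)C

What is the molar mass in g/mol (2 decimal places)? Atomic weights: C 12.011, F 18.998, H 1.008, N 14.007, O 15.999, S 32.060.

First, the molecular formula is C14H18N2O2S (counting implicit H from valence).
  C: 14 × 12.011 = 168.154
  H: 18 × 1.008 = 18.144
  N: 2 × 14.007 = 28.014
  O: 2 × 15.999 = 31.998
  S: 1 × 32.060 = 32.060
Sum: 14×12.011 + 18×1.008 + 2×14.007 + 2×15.999 + 1×32.060 = 278.370 → 278.37 g/mol.

278.37 g/mol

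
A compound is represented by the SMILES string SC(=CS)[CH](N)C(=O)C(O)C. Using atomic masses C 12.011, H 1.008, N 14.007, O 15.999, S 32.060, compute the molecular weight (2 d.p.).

193.28 g/mol

First, the molecular formula is C6H11NO2S2 (counting implicit H from valence).
  C: 6 × 12.011 = 72.066
  H: 11 × 1.008 = 11.088
  N: 1 × 14.007 = 14.007
  O: 2 × 15.999 = 31.998
  S: 2 × 32.060 = 64.120
Sum: 6×12.011 + 11×1.008 + 1×14.007 + 2×15.999 + 2×32.060 = 193.279 → 193.28 g/mol.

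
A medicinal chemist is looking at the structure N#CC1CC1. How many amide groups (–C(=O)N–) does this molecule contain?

0

Scan the SMILES for the amide motif — none present.
Groups that are present: 1 nitrile.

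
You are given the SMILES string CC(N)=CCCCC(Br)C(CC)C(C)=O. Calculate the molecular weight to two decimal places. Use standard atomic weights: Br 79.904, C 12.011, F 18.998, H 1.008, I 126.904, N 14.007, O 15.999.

First, the molecular formula is C12H22BrNO (counting implicit H from valence).
  Br: 1 × 79.904 = 79.904
  C: 12 × 12.011 = 144.132
  H: 22 × 1.008 = 22.176
  N: 1 × 14.007 = 14.007
  O: 1 × 15.999 = 15.999
Sum: 1×79.904 + 12×12.011 + 22×1.008 + 1×14.007 + 1×15.999 = 276.218 → 276.22 g/mol.

276.22 g/mol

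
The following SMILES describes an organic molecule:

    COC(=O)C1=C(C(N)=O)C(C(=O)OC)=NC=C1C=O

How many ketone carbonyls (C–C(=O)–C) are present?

0

Scan the SMILES for the ketone motif — none present.
Groups that are present: 1 aldehyde, 1 amide, 2 ester.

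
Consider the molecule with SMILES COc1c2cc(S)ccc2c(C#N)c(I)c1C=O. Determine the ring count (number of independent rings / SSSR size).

2

In SMILES, each pair of matching ring-closure digits denotes one ring-closing bond; the number of such bonds equals the number of independent rings.
Ring-closure bonds here: 2.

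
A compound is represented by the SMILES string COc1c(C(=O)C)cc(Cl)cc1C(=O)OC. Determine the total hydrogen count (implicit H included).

11

Walk through each heavy atom and fill implicit hydrogens from standard valence (C 4, N 3, O 2, S 2, halogen 1); for lowercase aromatic atoms, an aromatic c carries 1 H when it has two neighbours and 0 H with three, and aromatic n carries 0 H:
  atom 1: C, bond orders sum to 1 (valence 4) → 3 H
  atom 2: O, bond orders sum to 2 (valence 2) → 0 H
  atom 3: aromatic c, 3 neighbours → 0 H
  atom 4: aromatic c, 3 neighbours → 0 H
  atom 5: C, bond orders sum to 4 (valence 4) → 0 H
  atom 6: O, bond orders sum to 2 (valence 2) → 0 H
  atom 7: C, bond orders sum to 1 (valence 4) → 3 H
  atom 8: aromatic c, 2 neighbours → 1 H
  atom 9: aromatic c, 3 neighbours → 0 H
  atom 10: Cl (halogen, monovalent) → 0 H
  atom 11: aromatic c, 2 neighbours → 1 H
  atom 12: aromatic c, 3 neighbours → 0 H
  atom 13: C, bond orders sum to 4 (valence 4) → 0 H
  atom 14: O, bond orders sum to 2 (valence 2) → 0 H
  atom 15: O, bond orders sum to 2 (valence 2) → 0 H
  atom 16: C, bond orders sum to 1 (valence 4) → 3 H
Total hydrogens: 11.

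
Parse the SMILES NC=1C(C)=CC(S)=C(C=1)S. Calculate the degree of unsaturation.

Degree of unsaturation = (number of rings) + (number of π bonds).
Ring closures in the SMILES: 1.
π bonds: 3 double bonds (each 1 DoU) → 3 DoU from unsaturation.
Total DoU = 1 + 3 = 4.

4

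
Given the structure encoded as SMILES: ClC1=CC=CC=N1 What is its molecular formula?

Walk through each heavy atom and fill implicit hydrogens from standard valence (C 4, N 3, O 2, S 2, halogen 1):
  atom 1: Cl (halogen, monovalent) → 0 H
  atom 2: C, bond orders sum to 4 (valence 4) → 0 H
  atom 3: C, bond orders sum to 3 (valence 4) → 1 H
  atom 4: C, bond orders sum to 3 (valence 4) → 1 H
  atom 5: C, bond orders sum to 3 (valence 4) → 1 H
  atom 6: C, bond orders sum to 3 (valence 4) → 1 H
  atom 7: N, bond orders sum to 3 (valence 3) → 0 H
Totals → C:5, H:4, Cl:1, N:1.

C5H4ClN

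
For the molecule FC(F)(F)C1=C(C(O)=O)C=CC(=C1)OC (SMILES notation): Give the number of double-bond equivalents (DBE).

Molecular formula: C9H7F3O3.
DoU = (2C + 2 + N − H − X) / 2, where X is the halogen count and O/S are ignored.
    = (2·9 + 2 + 0 − 7 − 3) / 2 = 10 / 2 = 5.

5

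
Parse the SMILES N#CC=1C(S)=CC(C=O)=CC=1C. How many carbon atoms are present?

Count every carbon token in the SMILES (each C, including those in ring-closure positions and inside branches).
Carbon count: 9.

9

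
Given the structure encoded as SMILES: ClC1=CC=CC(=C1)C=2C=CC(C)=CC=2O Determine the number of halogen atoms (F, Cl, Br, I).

Halogen atoms appear at heavy-atom position 1 (1×Cl).
Other groups present: 1 hydroxyl.
Halogen count: 1.

1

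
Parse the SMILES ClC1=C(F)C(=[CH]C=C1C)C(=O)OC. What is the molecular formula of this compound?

C9H8ClFO2

Walk through each heavy atom and fill implicit hydrogens from standard valence (C 4, N 3, O 2, S 2, halogen 1):
  atom 1: Cl (halogen, monovalent) → 0 H
  atom 2: C, bond orders sum to 4 (valence 4) → 0 H
  atom 3: C, bond orders sum to 4 (valence 4) → 0 H
  atom 4: F (halogen, monovalent) → 0 H
  atom 5: C, bond orders sum to 4 (valence 4) → 0 H
  atom 6: C with explicit H count 1
  atom 7: C, bond orders sum to 3 (valence 4) → 1 H
  atom 8: C, bond orders sum to 4 (valence 4) → 0 H
  atom 9: C, bond orders sum to 1 (valence 4) → 3 H
  atom 10: C, bond orders sum to 4 (valence 4) → 0 H
  atom 11: O, bond orders sum to 2 (valence 2) → 0 H
  atom 12: O, bond orders sum to 2 (valence 2) → 0 H
  atom 13: C, bond orders sum to 1 (valence 4) → 3 H
Totals → C:9, H:8, Cl:1, F:1, O:2.
In Hill order: C9H8ClFO2.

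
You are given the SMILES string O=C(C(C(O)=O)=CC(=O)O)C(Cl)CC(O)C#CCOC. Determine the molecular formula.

C12H13ClO7

Walk through each heavy atom and fill implicit hydrogens from standard valence (C 4, N 3, O 2, S 2, halogen 1):
  atom 1: O, bond orders sum to 2 (valence 2) → 0 H
  atom 2: C, bond orders sum to 4 (valence 4) → 0 H
  atom 3: C, bond orders sum to 4 (valence 4) → 0 H
  atom 4: C, bond orders sum to 4 (valence 4) → 0 H
  atom 5: O, bond orders sum to 1 (valence 2) → 1 H
  atom 6: O, bond orders sum to 2 (valence 2) → 0 H
  atom 7: C, bond orders sum to 3 (valence 4) → 1 H
  atom 8: C, bond orders sum to 4 (valence 4) → 0 H
  atom 9: O, bond orders sum to 2 (valence 2) → 0 H
  atom 10: O, bond orders sum to 1 (valence 2) → 1 H
  atom 11: C, bond orders sum to 3 (valence 4) → 1 H
  atom 12: Cl (halogen, monovalent) → 0 H
  atom 13: C, bond orders sum to 2 (valence 4) → 2 H
  atom 14: C, bond orders sum to 3 (valence 4) → 1 H
  atom 15: O, bond orders sum to 1 (valence 2) → 1 H
  atom 16: C, bond orders sum to 4 (valence 4) → 0 H
  atom 17: C, bond orders sum to 4 (valence 4) → 0 H
  atom 18: C, bond orders sum to 2 (valence 4) → 2 H
  atom 19: O, bond orders sum to 2 (valence 2) → 0 H
  atom 20: C, bond orders sum to 1 (valence 4) → 3 H
Totals → C:12, H:13, Cl:1, O:7.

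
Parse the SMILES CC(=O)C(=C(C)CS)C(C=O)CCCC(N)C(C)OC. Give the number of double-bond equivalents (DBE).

Molecular formula: C15H27NO3S.
DoU = (2C + 2 + N − H − X) / 2, where X is the halogen count and O/S are ignored.
    = (2·15 + 2 + 1 − 27 − 0) / 2 = 6 / 2 = 3.

3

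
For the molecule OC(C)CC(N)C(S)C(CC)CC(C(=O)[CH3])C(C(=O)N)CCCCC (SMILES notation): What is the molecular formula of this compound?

Walk through each heavy atom and fill implicit hydrogens from standard valence (C 4, N 3, O 2, S 2, halogen 1):
  atom 1: O, bond orders sum to 1 (valence 2) → 1 H
  atom 2: C, bond orders sum to 3 (valence 4) → 1 H
  atom 3: C, bond orders sum to 1 (valence 4) → 3 H
  atom 4: C, bond orders sum to 2 (valence 4) → 2 H
  atom 5: C, bond orders sum to 3 (valence 4) → 1 H
  atom 6: N, bond orders sum to 1 (valence 3) → 2 H
  atom 7: C, bond orders sum to 3 (valence 4) → 1 H
  atom 8: S, bond orders sum to 1 (valence 2) → 1 H
  atom 9: C, bond orders sum to 3 (valence 4) → 1 H
  atom 10: C, bond orders sum to 2 (valence 4) → 2 H
  atom 11: C, bond orders sum to 1 (valence 4) → 3 H
  atom 12: C, bond orders sum to 2 (valence 4) → 2 H
  atom 13: C, bond orders sum to 3 (valence 4) → 1 H
  atom 14: C, bond orders sum to 4 (valence 4) → 0 H
  atom 15: O, bond orders sum to 2 (valence 2) → 0 H
  atom 16: C with explicit H count 3
  atom 17: C, bond orders sum to 3 (valence 4) → 1 H
  atom 18: C, bond orders sum to 4 (valence 4) → 0 H
  atom 19: O, bond orders sum to 2 (valence 2) → 0 H
  atom 20: N, bond orders sum to 1 (valence 3) → 2 H
  atom 21: C, bond orders sum to 2 (valence 4) → 2 H
  atom 22: C, bond orders sum to 2 (valence 4) → 2 H
  atom 23: C, bond orders sum to 2 (valence 4) → 2 H
  atom 24: C, bond orders sum to 2 (valence 4) → 2 H
  atom 25: C, bond orders sum to 1 (valence 4) → 3 H
Totals → C:19, H:38, N:2, O:3, S:1.

C19H38N2O3S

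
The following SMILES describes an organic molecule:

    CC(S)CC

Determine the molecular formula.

C4H10S

Walk through each heavy atom and fill implicit hydrogens from standard valence (C 4, N 3, O 2, S 2, halogen 1):
  atom 1: C, bond orders sum to 1 (valence 4) → 3 H
  atom 2: C, bond orders sum to 3 (valence 4) → 1 H
  atom 3: S, bond orders sum to 1 (valence 2) → 1 H
  atom 4: C, bond orders sum to 2 (valence 4) → 2 H
  atom 5: C, bond orders sum to 1 (valence 4) → 3 H
Totals → C:4, H:10, S:1.
In Hill order: C4H10S.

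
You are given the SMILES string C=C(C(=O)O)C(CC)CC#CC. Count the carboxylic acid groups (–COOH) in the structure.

The carboxylic acid motif appears at heavy-atom position 3 in the SMILES.
Other groups present: 1 alkene, 1 alkyne.
Carboxylic acid count: 1.

1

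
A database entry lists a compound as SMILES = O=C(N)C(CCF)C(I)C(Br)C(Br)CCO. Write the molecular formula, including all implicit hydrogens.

C9H15Br2FINO2

Walk through each heavy atom and fill implicit hydrogens from standard valence (C 4, N 3, O 2, S 2, halogen 1):
  atom 1: O, bond orders sum to 2 (valence 2) → 0 H
  atom 2: C, bond orders sum to 4 (valence 4) → 0 H
  atom 3: N, bond orders sum to 1 (valence 3) → 2 H
  atom 4: C, bond orders sum to 3 (valence 4) → 1 H
  atom 5: C, bond orders sum to 2 (valence 4) → 2 H
  atom 6: C, bond orders sum to 2 (valence 4) → 2 H
  atom 7: F (halogen, monovalent) → 0 H
  atom 8: C, bond orders sum to 3 (valence 4) → 1 H
  atom 9: I (halogen, monovalent) → 0 H
  atom 10: C, bond orders sum to 3 (valence 4) → 1 H
  atom 11: Br (halogen, monovalent) → 0 H
  atom 12: C, bond orders sum to 3 (valence 4) → 1 H
  atom 13: Br (halogen, monovalent) → 0 H
  atom 14: C, bond orders sum to 2 (valence 4) → 2 H
  atom 15: C, bond orders sum to 2 (valence 4) → 2 H
  atom 16: O, bond orders sum to 1 (valence 2) → 1 H
Totals → C:9, H:15, Br:2, F:1, I:1, N:1, O:2.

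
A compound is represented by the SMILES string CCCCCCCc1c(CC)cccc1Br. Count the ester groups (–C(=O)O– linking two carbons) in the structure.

0

Scan the SMILES for the ester motif — none present.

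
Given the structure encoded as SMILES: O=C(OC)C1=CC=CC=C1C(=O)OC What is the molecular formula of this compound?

C10H10O4

Walk through each heavy atom and fill implicit hydrogens from standard valence (C 4, N 3, O 2, S 2, halogen 1):
  atom 1: O, bond orders sum to 2 (valence 2) → 0 H
  atom 2: C, bond orders sum to 4 (valence 4) → 0 H
  atom 3: O, bond orders sum to 2 (valence 2) → 0 H
  atom 4: C, bond orders sum to 1 (valence 4) → 3 H
  atom 5: C, bond orders sum to 4 (valence 4) → 0 H
  atom 6: C, bond orders sum to 3 (valence 4) → 1 H
  atom 7: C, bond orders sum to 3 (valence 4) → 1 H
  atom 8: C, bond orders sum to 3 (valence 4) → 1 H
  atom 9: C, bond orders sum to 3 (valence 4) → 1 H
  atom 10: C, bond orders sum to 4 (valence 4) → 0 H
  atom 11: C, bond orders sum to 4 (valence 4) → 0 H
  atom 12: O, bond orders sum to 2 (valence 2) → 0 H
  atom 13: O, bond orders sum to 2 (valence 2) → 0 H
  atom 14: C, bond orders sum to 1 (valence 4) → 3 H
Totals → C:10, H:10, O:4.
In Hill order: C10H10O4.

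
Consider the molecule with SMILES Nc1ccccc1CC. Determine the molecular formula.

Walk through each heavy atom and fill implicit hydrogens from standard valence (C 4, N 3, O 2, S 2, halogen 1); for lowercase aromatic atoms, an aromatic c carries 1 H when it has two neighbours and 0 H with three, and aromatic n carries 0 H:
  atom 1: N, bond orders sum to 1 (valence 3) → 2 H
  atom 2: aromatic c, 3 neighbours → 0 H
  atom 3: aromatic c, 2 neighbours → 1 H
  atom 4: aromatic c, 2 neighbours → 1 H
  atom 5: aromatic c, 2 neighbours → 1 H
  atom 6: aromatic c, 2 neighbours → 1 H
  atom 7: aromatic c, 3 neighbours → 0 H
  atom 8: C, bond orders sum to 2 (valence 4) → 2 H
  atom 9: C, bond orders sum to 1 (valence 4) → 3 H
Totals → C:8, H:11, N:1.
In Hill order: C8H11N.

C8H11N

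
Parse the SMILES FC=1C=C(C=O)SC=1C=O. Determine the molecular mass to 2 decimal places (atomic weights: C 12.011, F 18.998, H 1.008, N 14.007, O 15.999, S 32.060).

First, the molecular formula is C6H3FO2S (counting implicit H from valence).
  C: 6 × 12.011 = 72.066
  F: 1 × 18.998 = 18.998
  H: 3 × 1.008 = 3.024
  O: 2 × 15.999 = 31.998
  S: 1 × 32.060 = 32.060
Sum: 6×12.011 + 1×18.998 + 3×1.008 + 2×15.999 + 1×32.060 = 158.146 → 158.15 g/mol.

158.15 g/mol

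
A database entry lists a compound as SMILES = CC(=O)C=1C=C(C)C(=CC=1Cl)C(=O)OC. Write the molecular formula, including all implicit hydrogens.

Walk through each heavy atom and fill implicit hydrogens from standard valence (C 4, N 3, O 2, S 2, halogen 1):
  atom 1: C, bond orders sum to 1 (valence 4) → 3 H
  atom 2: C, bond orders sum to 4 (valence 4) → 0 H
  atom 3: O, bond orders sum to 2 (valence 2) → 0 H
  atom 4: C, bond orders sum to 4 (valence 4) → 0 H
  atom 5: C, bond orders sum to 3 (valence 4) → 1 H
  atom 6: C, bond orders sum to 4 (valence 4) → 0 H
  atom 7: C, bond orders sum to 1 (valence 4) → 3 H
  atom 8: C, bond orders sum to 4 (valence 4) → 0 H
  atom 9: C, bond orders sum to 3 (valence 4) → 1 H
  atom 10: C, bond orders sum to 4 (valence 4) → 0 H
  atom 11: Cl (halogen, monovalent) → 0 H
  atom 12: C, bond orders sum to 4 (valence 4) → 0 H
  atom 13: O, bond orders sum to 2 (valence 2) → 0 H
  atom 14: O, bond orders sum to 2 (valence 2) → 0 H
  atom 15: C, bond orders sum to 1 (valence 4) → 3 H
Totals → C:11, H:11, Cl:1, O:3.
In Hill order: C11H11ClO3.

C11H11ClO3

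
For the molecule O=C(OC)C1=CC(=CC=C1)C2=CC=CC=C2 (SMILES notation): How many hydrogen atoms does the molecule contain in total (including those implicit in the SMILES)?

12

Walk through each heavy atom and fill implicit hydrogens from standard valence (C 4, N 3, O 2, S 2, halogen 1):
  atom 1: O, bond orders sum to 2 (valence 2) → 0 H
  atom 2: C, bond orders sum to 4 (valence 4) → 0 H
  atom 3: O, bond orders sum to 2 (valence 2) → 0 H
  atom 4: C, bond orders sum to 1 (valence 4) → 3 H
  atom 5: C, bond orders sum to 4 (valence 4) → 0 H
  atom 6: C, bond orders sum to 3 (valence 4) → 1 H
  atom 7: C, bond orders sum to 4 (valence 4) → 0 H
  atom 8: C, bond orders sum to 3 (valence 4) → 1 H
  atom 9: C, bond orders sum to 3 (valence 4) → 1 H
  atom 10: C, bond orders sum to 3 (valence 4) → 1 H
  atom 11: C, bond orders sum to 4 (valence 4) → 0 H
  atom 12: C, bond orders sum to 3 (valence 4) → 1 H
  atom 13: C, bond orders sum to 3 (valence 4) → 1 H
  atom 14: C, bond orders sum to 3 (valence 4) → 1 H
  atom 15: C, bond orders sum to 3 (valence 4) → 1 H
  atom 16: C, bond orders sum to 3 (valence 4) → 1 H
Total hydrogens: 12.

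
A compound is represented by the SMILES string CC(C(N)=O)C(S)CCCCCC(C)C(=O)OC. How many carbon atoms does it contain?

Count every carbon token in the SMILES (each C, including those in ring-closure positions and inside branches).
Carbon count: 13.

13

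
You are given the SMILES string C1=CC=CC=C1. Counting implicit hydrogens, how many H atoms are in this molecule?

6

Walk through each heavy atom and fill implicit hydrogens from standard valence (C 4, N 3, O 2, S 2, halogen 1):
  atom 1: C, bond orders sum to 3 (valence 4) → 1 H
  atom 2: C, bond orders sum to 3 (valence 4) → 1 H
  atom 3: C, bond orders sum to 3 (valence 4) → 1 H
  atom 4: C, bond orders sum to 3 (valence 4) → 1 H
  atom 5: C, bond orders sum to 3 (valence 4) → 1 H
  atom 6: C, bond orders sum to 3 (valence 4) → 1 H
Total hydrogens: 6.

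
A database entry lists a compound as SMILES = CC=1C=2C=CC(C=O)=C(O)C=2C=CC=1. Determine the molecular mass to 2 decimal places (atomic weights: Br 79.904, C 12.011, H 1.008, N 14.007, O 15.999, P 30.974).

First, the molecular formula is C12H10O2 (counting implicit H from valence).
  C: 12 × 12.011 = 144.132
  H: 10 × 1.008 = 10.080
  O: 2 × 15.999 = 31.998
Sum: 12×12.011 + 10×1.008 + 2×15.999 = 186.210 → 186.21 g/mol.

186.21 g/mol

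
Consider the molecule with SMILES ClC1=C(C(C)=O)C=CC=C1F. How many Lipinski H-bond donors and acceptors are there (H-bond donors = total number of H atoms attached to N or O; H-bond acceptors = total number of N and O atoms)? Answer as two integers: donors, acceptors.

0, 1

Donors: find every N or O and count the H atoms it carries.
  atom 6 (O): bond orders sum to 2 → 0 H
Lipinski HBD = 0.
Acceptors: N atoms = 0, O atoms = 1 → HBA = 1.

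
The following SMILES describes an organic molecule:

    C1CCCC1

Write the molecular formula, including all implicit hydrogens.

Walk through each heavy atom and fill implicit hydrogens from standard valence (C 4, N 3, O 2, S 2, halogen 1):
  atom 1: C, bond orders sum to 2 (valence 4) → 2 H
  atom 2: C, bond orders sum to 2 (valence 4) → 2 H
  atom 3: C, bond orders sum to 2 (valence 4) → 2 H
  atom 4: C, bond orders sum to 2 (valence 4) → 2 H
  atom 5: C, bond orders sum to 2 (valence 4) → 2 H
Totals → C:5, H:10.
In Hill order: C5H10.

C5H10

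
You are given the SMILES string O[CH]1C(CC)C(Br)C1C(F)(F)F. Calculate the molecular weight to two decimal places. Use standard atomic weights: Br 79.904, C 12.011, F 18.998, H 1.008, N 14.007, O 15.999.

247.05 g/mol

First, the molecular formula is C7H10BrF3O (counting implicit H from valence).
  Br: 1 × 79.904 = 79.904
  C: 7 × 12.011 = 84.077
  F: 3 × 18.998 = 56.994
  H: 10 × 1.008 = 10.080
  O: 1 × 15.999 = 15.999
Sum: 1×79.904 + 7×12.011 + 3×18.998 + 10×1.008 + 1×15.999 = 247.054 → 247.05 g/mol.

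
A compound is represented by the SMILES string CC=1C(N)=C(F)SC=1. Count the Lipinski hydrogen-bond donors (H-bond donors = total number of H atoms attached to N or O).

2

Donors: find every N or O and count the H atoms it carries.
  atom 4 (N): bond orders sum to 1 → 2 H
Lipinski HBD = 2.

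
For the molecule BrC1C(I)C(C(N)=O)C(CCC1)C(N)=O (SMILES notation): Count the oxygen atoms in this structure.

2

Scan the SMILES for O atoms (remember two-letter symbols like Cl and Br are single atoms).
Oxygen count: 2.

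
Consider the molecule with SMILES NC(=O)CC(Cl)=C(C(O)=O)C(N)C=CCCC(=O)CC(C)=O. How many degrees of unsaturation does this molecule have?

6

Molecular formula: C14H19ClN2O5.
DoU = (2C + 2 + N − H − X) / 2, where X is the halogen count and O/S are ignored.
    = (2·14 + 2 + 2 − 19 − 1) / 2 = 12 / 2 = 6.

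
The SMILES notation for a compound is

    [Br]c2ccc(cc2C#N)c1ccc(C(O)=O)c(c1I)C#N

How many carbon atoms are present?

Count every carbon token in the SMILES (each C, including those in ring-closure positions and inside branches).
Carbon count: 15.

15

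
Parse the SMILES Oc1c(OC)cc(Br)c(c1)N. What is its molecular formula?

Walk through each heavy atom and fill implicit hydrogens from standard valence (C 4, N 3, O 2, S 2, halogen 1); for lowercase aromatic atoms, an aromatic c carries 1 H when it has two neighbours and 0 H with three, and aromatic n carries 0 H:
  atom 1: O, bond orders sum to 1 (valence 2) → 1 H
  atom 2: aromatic c, 3 neighbours → 0 H
  atom 3: aromatic c, 3 neighbours → 0 H
  atom 4: O, bond orders sum to 2 (valence 2) → 0 H
  atom 5: C, bond orders sum to 1 (valence 4) → 3 H
  atom 6: aromatic c, 2 neighbours → 1 H
  atom 7: aromatic c, 3 neighbours → 0 H
  atom 8: Br (halogen, monovalent) → 0 H
  atom 9: aromatic c, 3 neighbours → 0 H
  atom 10: aromatic c, 2 neighbours → 1 H
  atom 11: N, bond orders sum to 1 (valence 3) → 2 H
Totals → C:7, H:8, Br:1, N:1, O:2.
In Hill order: C7H8BrNO2.

C7H8BrNO2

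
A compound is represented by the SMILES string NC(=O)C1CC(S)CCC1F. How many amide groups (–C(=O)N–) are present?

1

The amide motif appears at heavy-atom position 2 in the SMILES.
Other groups present: 1 thiol.
Amide count: 1.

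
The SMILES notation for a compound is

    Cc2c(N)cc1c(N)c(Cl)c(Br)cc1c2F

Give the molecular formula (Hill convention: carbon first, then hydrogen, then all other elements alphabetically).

C11H9BrClFN2

Walk through each heavy atom and fill implicit hydrogens from standard valence (C 4, N 3, O 2, S 2, halogen 1); for lowercase aromatic atoms, an aromatic c carries 1 H when it has two neighbours and 0 H with three, and aromatic n carries 0 H:
  atom 1: C, bond orders sum to 1 (valence 4) → 3 H
  atom 2: aromatic c, 3 neighbours → 0 H
  atom 3: aromatic c, 3 neighbours → 0 H
  atom 4: N, bond orders sum to 1 (valence 3) → 2 H
  atom 5: aromatic c, 2 neighbours → 1 H
  atom 6: aromatic c, 3 neighbours → 0 H
  atom 7: aromatic c, 3 neighbours → 0 H
  atom 8: N, bond orders sum to 1 (valence 3) → 2 H
  atom 9: aromatic c, 3 neighbours → 0 H
  atom 10: Cl (halogen, monovalent) → 0 H
  atom 11: aromatic c, 3 neighbours → 0 H
  atom 12: Br (halogen, monovalent) → 0 H
  atom 13: aromatic c, 2 neighbours → 1 H
  atom 14: aromatic c, 3 neighbours → 0 H
  atom 15: aromatic c, 3 neighbours → 0 H
  atom 16: F (halogen, monovalent) → 0 H
Totals → C:11, H:9, Br:1, Cl:1, F:1, N:2.
In Hill order: C11H9BrClFN2.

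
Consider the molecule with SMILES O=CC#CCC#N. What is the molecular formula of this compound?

C5H3NO

Walk through each heavy atom and fill implicit hydrogens from standard valence (C 4, N 3, O 2, S 2, halogen 1):
  atom 1: O, bond orders sum to 2 (valence 2) → 0 H
  atom 2: C, bond orders sum to 3 (valence 4) → 1 H
  atom 3: C, bond orders sum to 4 (valence 4) → 0 H
  atom 4: C, bond orders sum to 4 (valence 4) → 0 H
  atom 5: C, bond orders sum to 2 (valence 4) → 2 H
  atom 6: C, bond orders sum to 4 (valence 4) → 0 H
  atom 7: N, bond orders sum to 3 (valence 3) → 0 H
Totals → C:5, H:3, N:1, O:1.
In Hill order: C5H3NO.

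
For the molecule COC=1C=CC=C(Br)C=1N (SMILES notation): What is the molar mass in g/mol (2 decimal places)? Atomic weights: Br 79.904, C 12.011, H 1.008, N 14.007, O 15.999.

202.05 g/mol

First, the molecular formula is C7H8BrNO (counting implicit H from valence).
  Br: 1 × 79.904 = 79.904
  C: 7 × 12.011 = 84.077
  H: 8 × 1.008 = 8.064
  N: 1 × 14.007 = 14.007
  O: 1 × 15.999 = 15.999
Sum: 1×79.904 + 7×12.011 + 8×1.008 + 1×14.007 + 1×15.999 = 202.051 → 202.05 g/mol.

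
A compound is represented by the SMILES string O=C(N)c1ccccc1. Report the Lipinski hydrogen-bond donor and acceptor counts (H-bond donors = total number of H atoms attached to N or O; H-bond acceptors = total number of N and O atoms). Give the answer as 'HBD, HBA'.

2, 2

Donors: find every N or O and count the H atoms it carries.
  atom 1 (O): bond orders sum to 2 → 0 H
  atom 3 (N): bond orders sum to 1 → 2 H
Lipinski HBD = 2.
Acceptors: N atoms = 1, O atoms = 1 → HBA = 2.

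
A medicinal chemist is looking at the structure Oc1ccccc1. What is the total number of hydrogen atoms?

Walk through each heavy atom and fill implicit hydrogens from standard valence (C 4, N 3, O 2, S 2, halogen 1); for lowercase aromatic atoms, an aromatic c carries 1 H when it has two neighbours and 0 H with three, and aromatic n carries 0 H:
  atom 1: O, bond orders sum to 1 (valence 2) → 1 H
  atom 2: aromatic c, 3 neighbours → 0 H
  atom 3: aromatic c, 2 neighbours → 1 H
  atom 4: aromatic c, 2 neighbours → 1 H
  atom 5: aromatic c, 2 neighbours → 1 H
  atom 6: aromatic c, 2 neighbours → 1 H
  atom 7: aromatic c, 2 neighbours → 1 H
Total hydrogens: 6.

6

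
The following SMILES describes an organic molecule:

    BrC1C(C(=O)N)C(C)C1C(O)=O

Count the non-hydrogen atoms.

Every atom symbol written in the SMILES (organic subset) is one heavy atom; implicit H are not written.
Heavy atoms by element → Br:1, C:7, N:1, O:3.
Total: 12.

12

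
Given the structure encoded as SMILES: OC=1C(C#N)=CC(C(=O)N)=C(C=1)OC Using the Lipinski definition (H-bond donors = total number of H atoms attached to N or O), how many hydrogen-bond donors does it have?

3

Donors: find every N or O and count the H atoms it carries.
  atom 1 (O): bond orders sum to 1 → 1 H
  atom 5 (N): bond orders sum to 3 → 0 H
  atom 9 (O): bond orders sum to 2 → 0 H
  atom 10 (N): bond orders sum to 1 → 2 H
  atom 13 (O): bond orders sum to 2 → 0 H
Lipinski HBD = 3.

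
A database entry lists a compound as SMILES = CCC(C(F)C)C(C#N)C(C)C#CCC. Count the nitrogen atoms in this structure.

Scan the SMILES for N atoms (remember two-letter symbols like Cl and Br are single atoms).
Nitrogen count: 1.

1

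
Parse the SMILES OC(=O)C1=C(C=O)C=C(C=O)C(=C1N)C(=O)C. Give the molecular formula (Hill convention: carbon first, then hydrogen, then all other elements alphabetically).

Walk through each heavy atom and fill implicit hydrogens from standard valence (C 4, N 3, O 2, S 2, halogen 1):
  atom 1: O, bond orders sum to 1 (valence 2) → 1 H
  atom 2: C, bond orders sum to 4 (valence 4) → 0 H
  atom 3: O, bond orders sum to 2 (valence 2) → 0 H
  atom 4: C, bond orders sum to 4 (valence 4) → 0 H
  atom 5: C, bond orders sum to 4 (valence 4) → 0 H
  atom 6: C, bond orders sum to 3 (valence 4) → 1 H
  atom 7: O, bond orders sum to 2 (valence 2) → 0 H
  atom 8: C, bond orders sum to 3 (valence 4) → 1 H
  atom 9: C, bond orders sum to 4 (valence 4) → 0 H
  atom 10: C, bond orders sum to 3 (valence 4) → 1 H
  atom 11: O, bond orders sum to 2 (valence 2) → 0 H
  atom 12: C, bond orders sum to 4 (valence 4) → 0 H
  atom 13: C, bond orders sum to 4 (valence 4) → 0 H
  atom 14: N, bond orders sum to 1 (valence 3) → 2 H
  atom 15: C, bond orders sum to 4 (valence 4) → 0 H
  atom 16: O, bond orders sum to 2 (valence 2) → 0 H
  atom 17: C, bond orders sum to 1 (valence 4) → 3 H
Totals → C:11, H:9, N:1, O:5.

C11H9NO5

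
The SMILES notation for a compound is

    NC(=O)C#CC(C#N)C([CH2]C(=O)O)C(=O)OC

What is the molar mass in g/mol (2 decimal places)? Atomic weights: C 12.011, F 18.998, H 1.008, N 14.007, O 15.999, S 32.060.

238.20 g/mol

First, the molecular formula is C10H10N2O5 (counting implicit H from valence).
  C: 10 × 12.011 = 120.110
  H: 10 × 1.008 = 10.080
  N: 2 × 14.007 = 28.014
  O: 5 × 15.999 = 79.995
Sum: 10×12.011 + 10×1.008 + 2×14.007 + 5×15.999 = 238.199 → 238.20 g/mol.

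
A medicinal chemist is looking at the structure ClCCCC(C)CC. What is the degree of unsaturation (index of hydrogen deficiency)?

Degree of unsaturation = (number of rings) + (number of π bonds).
Ring closures in the SMILES: 0.
π bonds: none → 0 DoU from unsaturation.
Total DoU = 0 + 0 = 0.

0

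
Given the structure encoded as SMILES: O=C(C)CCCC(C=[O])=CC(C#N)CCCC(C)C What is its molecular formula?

C16H25NO2

Walk through each heavy atom and fill implicit hydrogens from standard valence (C 4, N 3, O 2, S 2, halogen 1):
  atom 1: O, bond orders sum to 2 (valence 2) → 0 H
  atom 2: C, bond orders sum to 4 (valence 4) → 0 H
  atom 3: C, bond orders sum to 1 (valence 4) → 3 H
  atom 4: C, bond orders sum to 2 (valence 4) → 2 H
  atom 5: C, bond orders sum to 2 (valence 4) → 2 H
  atom 6: C, bond orders sum to 2 (valence 4) → 2 H
  atom 7: C, bond orders sum to 4 (valence 4) → 0 H
  atom 8: C, bond orders sum to 3 (valence 4) → 1 H
  atom 9: O with explicit H count 0
  atom 10: C, bond orders sum to 3 (valence 4) → 1 H
  atom 11: C, bond orders sum to 3 (valence 4) → 1 H
  atom 12: C, bond orders sum to 4 (valence 4) → 0 H
  atom 13: N, bond orders sum to 3 (valence 3) → 0 H
  atom 14: C, bond orders sum to 2 (valence 4) → 2 H
  atom 15: C, bond orders sum to 2 (valence 4) → 2 H
  atom 16: C, bond orders sum to 2 (valence 4) → 2 H
  atom 17: C, bond orders sum to 3 (valence 4) → 1 H
  atom 18: C, bond orders sum to 1 (valence 4) → 3 H
  atom 19: C, bond orders sum to 1 (valence 4) → 3 H
Totals → C:16, H:25, N:1, O:2.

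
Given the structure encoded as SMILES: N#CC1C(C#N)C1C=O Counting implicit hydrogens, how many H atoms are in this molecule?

Walk through each heavy atom and fill implicit hydrogens from standard valence (C 4, N 3, O 2, S 2, halogen 1):
  atom 1: N, bond orders sum to 3 (valence 3) → 0 H
  atom 2: C, bond orders sum to 4 (valence 4) → 0 H
  atom 3: C, bond orders sum to 3 (valence 4) → 1 H
  atom 4: C, bond orders sum to 3 (valence 4) → 1 H
  atom 5: C, bond orders sum to 4 (valence 4) → 0 H
  atom 6: N, bond orders sum to 3 (valence 3) → 0 H
  atom 7: C, bond orders sum to 3 (valence 4) → 1 H
  atom 8: C, bond orders sum to 3 (valence 4) → 1 H
  atom 9: O, bond orders sum to 2 (valence 2) → 0 H
Total hydrogens: 4.

4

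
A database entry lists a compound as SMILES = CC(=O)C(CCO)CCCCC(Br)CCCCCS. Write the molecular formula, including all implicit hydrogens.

C15H29BrO2S

Walk through each heavy atom and fill implicit hydrogens from standard valence (C 4, N 3, O 2, S 2, halogen 1):
  atom 1: C, bond orders sum to 1 (valence 4) → 3 H
  atom 2: C, bond orders sum to 4 (valence 4) → 0 H
  atom 3: O, bond orders sum to 2 (valence 2) → 0 H
  atom 4: C, bond orders sum to 3 (valence 4) → 1 H
  atom 5: C, bond orders sum to 2 (valence 4) → 2 H
  atom 6: C, bond orders sum to 2 (valence 4) → 2 H
  atom 7: O, bond orders sum to 1 (valence 2) → 1 H
  atom 8: C, bond orders sum to 2 (valence 4) → 2 H
  atom 9: C, bond orders sum to 2 (valence 4) → 2 H
  atom 10: C, bond orders sum to 2 (valence 4) → 2 H
  atom 11: C, bond orders sum to 2 (valence 4) → 2 H
  atom 12: C, bond orders sum to 3 (valence 4) → 1 H
  atom 13: Br (halogen, monovalent) → 0 H
  atom 14: C, bond orders sum to 2 (valence 4) → 2 H
  atom 15: C, bond orders sum to 2 (valence 4) → 2 H
  atom 16: C, bond orders sum to 2 (valence 4) → 2 H
  atom 17: C, bond orders sum to 2 (valence 4) → 2 H
  atom 18: C, bond orders sum to 2 (valence 4) → 2 H
  atom 19: S, bond orders sum to 1 (valence 2) → 1 H
Totals → C:15, H:29, Br:1, O:2, S:1.
In Hill order: C15H29BrO2S.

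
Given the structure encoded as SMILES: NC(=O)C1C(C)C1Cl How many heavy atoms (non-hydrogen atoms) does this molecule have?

8

Every atom symbol written in the SMILES (organic subset) is one heavy atom; implicit H are not written.
Heavy atoms by element → C:5, Cl:1, N:1, O:1.
Total: 8.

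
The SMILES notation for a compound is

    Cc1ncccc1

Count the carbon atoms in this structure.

Count every carbon token in the SMILES (each C, including those in ring-closure positions and inside branches).
Carbon count: 6.

6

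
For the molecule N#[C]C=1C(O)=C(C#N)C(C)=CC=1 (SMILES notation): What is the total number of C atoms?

Count every carbon token in the SMILES (each C, including those in ring-closure positions and inside branches).
Carbon count: 9.

9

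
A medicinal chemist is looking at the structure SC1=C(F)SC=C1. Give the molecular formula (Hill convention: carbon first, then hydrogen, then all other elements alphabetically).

C4H3FS2

Walk through each heavy atom and fill implicit hydrogens from standard valence (C 4, N 3, O 2, S 2, halogen 1):
  atom 1: S, bond orders sum to 1 (valence 2) → 1 H
  atom 2: C, bond orders sum to 4 (valence 4) → 0 H
  atom 3: C, bond orders sum to 4 (valence 4) → 0 H
  atom 4: F (halogen, monovalent) → 0 H
  atom 5: S, bond orders sum to 2 (valence 2) → 0 H
  atom 6: C, bond orders sum to 3 (valence 4) → 1 H
  atom 7: C, bond orders sum to 3 (valence 4) → 1 H
Totals → C:4, H:3, F:1, S:2.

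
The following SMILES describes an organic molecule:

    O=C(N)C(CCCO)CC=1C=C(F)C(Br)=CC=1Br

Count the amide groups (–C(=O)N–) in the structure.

1

The amide motif appears at heavy-atom position 2 in the SMILES.
Other groups present: 1 hydroxyl.
Amide count: 1.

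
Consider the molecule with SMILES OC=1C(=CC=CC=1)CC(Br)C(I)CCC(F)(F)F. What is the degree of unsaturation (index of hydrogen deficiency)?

Degree of unsaturation = (number of rings) + (number of π bonds).
Ring closures in the SMILES: 1.
π bonds: 3 double bonds (each 1 DoU) → 3 DoU from unsaturation.
Total DoU = 1 + 3 = 4.

4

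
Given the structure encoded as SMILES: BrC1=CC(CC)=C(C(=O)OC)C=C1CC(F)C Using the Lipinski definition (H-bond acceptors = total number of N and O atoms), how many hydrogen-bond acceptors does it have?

2

N atoms: 0; O atoms: 2.
Lipinski HBA = 0 + 2 = 2.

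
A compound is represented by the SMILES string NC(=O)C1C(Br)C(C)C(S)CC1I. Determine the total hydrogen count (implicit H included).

13

Walk through each heavy atom and fill implicit hydrogens from standard valence (C 4, N 3, O 2, S 2, halogen 1):
  atom 1: N, bond orders sum to 1 (valence 3) → 2 H
  atom 2: C, bond orders sum to 4 (valence 4) → 0 H
  atom 3: O, bond orders sum to 2 (valence 2) → 0 H
  atom 4: C, bond orders sum to 3 (valence 4) → 1 H
  atom 5: C, bond orders sum to 3 (valence 4) → 1 H
  atom 6: Br (halogen, monovalent) → 0 H
  atom 7: C, bond orders sum to 3 (valence 4) → 1 H
  atom 8: C, bond orders sum to 1 (valence 4) → 3 H
  atom 9: C, bond orders sum to 3 (valence 4) → 1 H
  atom 10: S, bond orders sum to 1 (valence 2) → 1 H
  atom 11: C, bond orders sum to 2 (valence 4) → 2 H
  atom 12: C, bond orders sum to 3 (valence 4) → 1 H
  atom 13: I (halogen, monovalent) → 0 H
Total hydrogens: 13.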